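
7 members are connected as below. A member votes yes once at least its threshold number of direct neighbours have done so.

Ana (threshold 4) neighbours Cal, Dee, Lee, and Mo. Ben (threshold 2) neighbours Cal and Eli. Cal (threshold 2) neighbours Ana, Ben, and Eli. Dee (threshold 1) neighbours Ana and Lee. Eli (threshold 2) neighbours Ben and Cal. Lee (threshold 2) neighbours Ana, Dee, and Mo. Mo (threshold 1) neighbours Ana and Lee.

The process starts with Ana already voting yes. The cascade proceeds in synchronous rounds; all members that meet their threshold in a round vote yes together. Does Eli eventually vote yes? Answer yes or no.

Round 1 — Ana votes yes (initial).
Round 2 — checking thresholds:
  Cal: 1 of 3 neighbours < 2, below threshold.
  Dee: 1 of 2 neighbours ≥ 1, votes yes.
  Lee: 1 of 3 neighbours < 2, below threshold.
  Mo: 1 of 2 neighbours ≥ 1, votes yes.
Round 3 — checking thresholds:
  Cal: 1 of 3 neighbours < 2, below threshold.
  Lee: 3 of 3 neighbours ≥ 2, votes yes.
Round 4 — no new yes votes; cascade stops.

no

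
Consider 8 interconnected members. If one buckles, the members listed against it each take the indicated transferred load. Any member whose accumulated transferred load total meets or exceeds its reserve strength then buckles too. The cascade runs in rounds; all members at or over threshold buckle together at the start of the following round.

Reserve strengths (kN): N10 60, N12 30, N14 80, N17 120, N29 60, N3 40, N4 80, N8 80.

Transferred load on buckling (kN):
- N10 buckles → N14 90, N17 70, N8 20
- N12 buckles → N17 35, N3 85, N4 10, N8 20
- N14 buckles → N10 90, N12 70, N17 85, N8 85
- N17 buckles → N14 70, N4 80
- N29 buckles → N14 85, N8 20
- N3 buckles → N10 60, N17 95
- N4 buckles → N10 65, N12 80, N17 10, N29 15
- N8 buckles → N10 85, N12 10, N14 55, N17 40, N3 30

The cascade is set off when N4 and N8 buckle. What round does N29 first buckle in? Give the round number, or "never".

Round 1 — N4, N8 buckle (initial).
  N10: +65+85 → 150 ≥ 60
  N12: +80+10 → 90 ≥ 30
  N14: +55 → 55 < 80
  N17: +10+40 → 50 < 120
  N29: +15 → 15 < 60
  N3: +30 → 30 < 40
Round 2 — N10, N12 buckle.
  N14: +90 → 145 ≥ 80
  N17: +70+35 → 155 ≥ 120
  N3: +85 → 115 ≥ 40
Round 3 — N14, N17, N3 buckle.
No further bucklings.

never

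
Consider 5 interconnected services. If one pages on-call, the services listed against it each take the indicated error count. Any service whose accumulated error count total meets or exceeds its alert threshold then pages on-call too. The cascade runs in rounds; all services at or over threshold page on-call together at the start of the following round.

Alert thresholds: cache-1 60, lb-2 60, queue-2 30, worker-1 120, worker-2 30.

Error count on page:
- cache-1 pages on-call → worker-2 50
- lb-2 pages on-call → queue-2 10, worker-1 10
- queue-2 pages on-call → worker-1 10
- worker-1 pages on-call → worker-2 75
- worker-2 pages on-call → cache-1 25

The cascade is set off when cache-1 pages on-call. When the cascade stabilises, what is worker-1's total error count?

0

Round 1 — cache-1 pages on-call (initial).
  worker-2: +50 → 50 ≥ 30
Round 2 — worker-2 pages on-call.
No further pages.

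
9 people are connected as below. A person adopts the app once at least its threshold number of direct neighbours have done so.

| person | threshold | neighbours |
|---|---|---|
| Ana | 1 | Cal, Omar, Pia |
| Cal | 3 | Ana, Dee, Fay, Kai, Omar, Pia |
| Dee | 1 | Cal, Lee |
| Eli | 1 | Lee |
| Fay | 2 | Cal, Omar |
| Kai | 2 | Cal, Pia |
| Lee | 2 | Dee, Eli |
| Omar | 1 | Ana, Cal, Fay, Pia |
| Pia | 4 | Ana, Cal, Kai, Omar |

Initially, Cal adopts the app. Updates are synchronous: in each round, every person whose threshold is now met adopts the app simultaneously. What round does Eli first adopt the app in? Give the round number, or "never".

Round 1 — Cal adopts the app (initial).
Round 2 — checking thresholds:
  Ana: 1 of 3 neighbours ≥ 1, adopts the app.
  Dee: 1 of 2 neighbours ≥ 1, adopts the app.
  Fay: 1 of 2 neighbours < 2, holds.
  Kai: 1 of 2 neighbours < 2, holds.
  Omar: 1 of 4 neighbours ≥ 1, adopts the app.
  Pia: 1 of 4 neighbours < 4, holds.
Round 3 — checking thresholds:
  Fay: 2 of 2 neighbours ≥ 2, adopts the app.
  Kai: 1 of 2 neighbours < 2, holds.
  Lee: 1 of 2 neighbours < 2, holds.
  Pia: 3 of 4 neighbours < 4, holds.
Round 4 — no new adoptions; cascade stops.

never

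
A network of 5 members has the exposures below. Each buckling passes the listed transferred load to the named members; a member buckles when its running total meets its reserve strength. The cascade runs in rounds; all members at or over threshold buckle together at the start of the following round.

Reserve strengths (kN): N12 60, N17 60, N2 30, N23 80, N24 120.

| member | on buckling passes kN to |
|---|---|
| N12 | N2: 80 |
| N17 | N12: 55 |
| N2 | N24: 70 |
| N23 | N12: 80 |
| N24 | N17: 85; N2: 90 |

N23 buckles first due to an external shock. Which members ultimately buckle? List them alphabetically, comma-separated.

N12, N2, N23

Round 1 — N23 buckles (initial).
  N12: +80 → 80 ≥ 60
Round 2 — N12 buckles.
  N2: +80 → 80 ≥ 30
Round 3 — N2 buckles.
  N24: +70 → 70 < 120
No further bucklings.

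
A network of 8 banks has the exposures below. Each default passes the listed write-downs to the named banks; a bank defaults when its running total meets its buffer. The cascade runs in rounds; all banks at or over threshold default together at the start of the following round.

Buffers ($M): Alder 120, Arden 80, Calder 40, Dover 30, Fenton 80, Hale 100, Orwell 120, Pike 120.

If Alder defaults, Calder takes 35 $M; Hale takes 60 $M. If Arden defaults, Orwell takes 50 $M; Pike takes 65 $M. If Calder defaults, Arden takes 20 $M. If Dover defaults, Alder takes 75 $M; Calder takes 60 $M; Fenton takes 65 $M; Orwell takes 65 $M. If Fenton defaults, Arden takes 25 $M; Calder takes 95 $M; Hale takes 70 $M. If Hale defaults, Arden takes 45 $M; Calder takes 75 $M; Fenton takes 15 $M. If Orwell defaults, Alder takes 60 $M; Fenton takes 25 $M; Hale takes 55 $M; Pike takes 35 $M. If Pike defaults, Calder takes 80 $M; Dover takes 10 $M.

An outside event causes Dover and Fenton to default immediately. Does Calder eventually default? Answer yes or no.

yes

Round 1 — Dover, Fenton default (initial).
  Alder: +75 → 75 < 120
  Arden: +25 → 25 < 80
  Calder: +60+95 → 155 ≥ 40
  Hale: +70 → 70 < 100
  Orwell: +65 → 65 < 120
Round 2 — Calder defaults.
  Arden: +20 → 45 < 80
No further defaults.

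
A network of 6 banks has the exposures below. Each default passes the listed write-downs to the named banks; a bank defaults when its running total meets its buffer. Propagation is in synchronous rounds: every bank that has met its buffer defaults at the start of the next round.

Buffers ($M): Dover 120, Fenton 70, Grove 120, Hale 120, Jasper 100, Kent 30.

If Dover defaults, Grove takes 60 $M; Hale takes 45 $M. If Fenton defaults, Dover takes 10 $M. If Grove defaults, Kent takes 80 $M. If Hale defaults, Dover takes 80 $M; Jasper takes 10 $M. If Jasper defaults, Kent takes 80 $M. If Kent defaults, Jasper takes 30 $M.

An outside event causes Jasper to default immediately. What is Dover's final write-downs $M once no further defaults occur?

Round 1 — Jasper defaults (initial).
  Kent: +80 → 80 ≥ 30
Round 2 — Kent defaults.
No further defaults.

0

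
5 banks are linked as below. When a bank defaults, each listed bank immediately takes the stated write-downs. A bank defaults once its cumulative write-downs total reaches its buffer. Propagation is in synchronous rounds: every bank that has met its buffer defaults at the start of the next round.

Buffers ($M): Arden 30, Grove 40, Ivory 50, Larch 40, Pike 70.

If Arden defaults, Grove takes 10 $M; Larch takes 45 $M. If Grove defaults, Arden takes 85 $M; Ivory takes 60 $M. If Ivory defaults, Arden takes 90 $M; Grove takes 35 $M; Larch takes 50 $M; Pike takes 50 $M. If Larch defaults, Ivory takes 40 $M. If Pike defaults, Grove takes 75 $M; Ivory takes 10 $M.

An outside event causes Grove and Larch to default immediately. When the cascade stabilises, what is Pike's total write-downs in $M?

50

Round 1 — Grove, Larch default (initial).
  Arden: +85 → 85 ≥ 30
  Ivory: +60+40 → 100 ≥ 50
Round 2 — Arden, Ivory default.
  Pike: +50 → 50 < 70
No further defaults.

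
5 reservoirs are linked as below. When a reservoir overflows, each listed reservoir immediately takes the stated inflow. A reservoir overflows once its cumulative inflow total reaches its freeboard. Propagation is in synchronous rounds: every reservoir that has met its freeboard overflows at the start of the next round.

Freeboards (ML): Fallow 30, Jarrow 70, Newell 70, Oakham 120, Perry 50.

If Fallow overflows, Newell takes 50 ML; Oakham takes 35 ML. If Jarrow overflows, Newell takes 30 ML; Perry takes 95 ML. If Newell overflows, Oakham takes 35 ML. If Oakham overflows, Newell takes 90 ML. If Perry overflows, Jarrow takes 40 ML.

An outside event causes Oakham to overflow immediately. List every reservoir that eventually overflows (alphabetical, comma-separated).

Round 1 — Oakham overflows (initial).
  Newell: +90 → 90 ≥ 70
Round 2 — Newell overflows.
No further overflows.

Newell, Oakham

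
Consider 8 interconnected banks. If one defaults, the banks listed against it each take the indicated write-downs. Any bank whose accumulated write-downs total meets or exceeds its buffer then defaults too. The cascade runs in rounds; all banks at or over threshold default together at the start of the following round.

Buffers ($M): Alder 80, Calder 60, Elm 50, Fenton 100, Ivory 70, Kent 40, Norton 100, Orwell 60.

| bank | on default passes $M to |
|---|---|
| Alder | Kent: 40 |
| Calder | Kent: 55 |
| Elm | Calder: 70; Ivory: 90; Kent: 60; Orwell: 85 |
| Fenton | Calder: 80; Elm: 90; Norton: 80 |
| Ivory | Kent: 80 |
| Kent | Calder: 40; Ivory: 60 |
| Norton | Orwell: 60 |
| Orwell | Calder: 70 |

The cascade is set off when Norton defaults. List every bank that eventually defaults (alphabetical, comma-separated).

Calder, Kent, Norton, Orwell

Round 1 — Norton defaults (initial).
  Orwell: +60 → 60 ≥ 60
Round 2 — Orwell defaults.
  Calder: +70 → 70 ≥ 60
Round 3 — Calder defaults.
  Kent: +55 → 55 ≥ 40
Round 4 — Kent defaults.
  Ivory: +60 → 60 < 70
No further defaults.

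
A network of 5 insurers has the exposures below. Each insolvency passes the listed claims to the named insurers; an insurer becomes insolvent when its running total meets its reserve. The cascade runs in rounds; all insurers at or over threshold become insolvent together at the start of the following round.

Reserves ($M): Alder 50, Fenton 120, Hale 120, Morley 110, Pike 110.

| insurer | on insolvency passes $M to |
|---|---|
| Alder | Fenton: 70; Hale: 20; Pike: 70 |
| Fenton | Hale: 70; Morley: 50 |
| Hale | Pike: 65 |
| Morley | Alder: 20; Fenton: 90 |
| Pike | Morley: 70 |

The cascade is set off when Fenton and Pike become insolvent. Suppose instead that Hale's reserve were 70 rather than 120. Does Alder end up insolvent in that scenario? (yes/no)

no

With Hale's reserve at 70:
Round 1 — Fenton, Pike become insolvent (initial).
  Hale: +70 → 70 ≥ 70
  Morley: +50+70 → 120 ≥ 110
Round 2 — Hale, Morley become insolvent.
  Alder: +20 → 20 < 50
No further insolvencies.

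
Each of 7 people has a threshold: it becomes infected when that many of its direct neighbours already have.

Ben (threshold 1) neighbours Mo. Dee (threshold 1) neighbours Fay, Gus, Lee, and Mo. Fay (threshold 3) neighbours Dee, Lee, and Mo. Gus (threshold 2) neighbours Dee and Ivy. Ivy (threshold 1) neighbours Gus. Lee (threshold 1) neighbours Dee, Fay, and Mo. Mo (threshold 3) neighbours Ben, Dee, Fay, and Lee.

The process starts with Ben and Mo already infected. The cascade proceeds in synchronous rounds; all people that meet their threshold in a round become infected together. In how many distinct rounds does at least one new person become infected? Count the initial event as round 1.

Round 1 — Ben, Mo become infected (initial).
Round 2 — checking thresholds:
  Dee: 1 of 4 neighbours ≥ 1, becomes infected.
  Fay: 1 of 3 neighbours < 3, holds.
  Lee: 1 of 3 neighbours ≥ 1, becomes infected.
Round 3 — checking thresholds:
  Fay: 3 of 3 neighbours ≥ 3, becomes infected.
  Gus: 1 of 2 neighbours < 2, holds.
Round 4 — no new infections; cascade stops.

3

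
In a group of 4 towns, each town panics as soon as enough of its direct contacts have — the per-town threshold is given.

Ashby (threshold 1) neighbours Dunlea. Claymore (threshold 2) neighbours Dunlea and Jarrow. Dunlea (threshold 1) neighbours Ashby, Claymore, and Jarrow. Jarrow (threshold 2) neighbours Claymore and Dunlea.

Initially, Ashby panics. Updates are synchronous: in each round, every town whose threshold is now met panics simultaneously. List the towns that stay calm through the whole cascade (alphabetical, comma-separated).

Round 1 — Ashby panics (initial).
Round 2 — checking thresholds:
  Dunlea: 1 of 3 neighbours ≥ 1, panics.
Round 3 — no new panics; cascade stops.

Claymore, Jarrow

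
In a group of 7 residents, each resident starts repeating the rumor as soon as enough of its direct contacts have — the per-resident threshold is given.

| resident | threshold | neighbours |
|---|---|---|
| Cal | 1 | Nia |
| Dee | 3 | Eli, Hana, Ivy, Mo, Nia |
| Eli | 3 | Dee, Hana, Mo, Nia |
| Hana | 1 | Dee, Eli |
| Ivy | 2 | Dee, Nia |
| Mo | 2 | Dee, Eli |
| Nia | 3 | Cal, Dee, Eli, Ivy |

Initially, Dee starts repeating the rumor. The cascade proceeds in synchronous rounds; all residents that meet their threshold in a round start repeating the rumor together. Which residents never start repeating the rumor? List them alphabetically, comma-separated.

Round 1 — Dee starts repeating the rumor (initial).
Round 2 — checking thresholds:
  Eli: 1 of 4 neighbours < 3, not yet.
  Hana: 1 of 2 neighbours ≥ 1, starts repeating the rumor.
  Ivy: 1 of 2 neighbours < 2, not yet.
  Mo: 1 of 2 neighbours < 2, not yet.
  Nia: 1 of 4 neighbours < 3, not yet.
Round 3 — no new spreads; cascade stops.

Cal, Eli, Ivy, Mo, Nia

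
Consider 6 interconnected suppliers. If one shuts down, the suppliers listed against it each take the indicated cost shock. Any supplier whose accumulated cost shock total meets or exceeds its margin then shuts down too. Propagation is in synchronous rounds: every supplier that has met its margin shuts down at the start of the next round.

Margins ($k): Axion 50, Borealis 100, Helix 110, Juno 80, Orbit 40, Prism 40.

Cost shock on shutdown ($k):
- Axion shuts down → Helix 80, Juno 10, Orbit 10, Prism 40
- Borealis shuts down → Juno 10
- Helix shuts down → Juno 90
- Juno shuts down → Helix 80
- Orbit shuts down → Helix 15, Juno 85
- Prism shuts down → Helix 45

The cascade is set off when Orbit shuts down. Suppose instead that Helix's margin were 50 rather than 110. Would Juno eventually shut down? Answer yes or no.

yes

With Helix's margin at 50:
Round 1 — Orbit shuts down (initial).
  Helix: +15 → 15 < 50
  Juno: +85 → 85 ≥ 80
Round 2 — Juno shuts down.
  Helix: +80 → 95 ≥ 50
Round 3 — Helix shuts down.
No further shutdowns.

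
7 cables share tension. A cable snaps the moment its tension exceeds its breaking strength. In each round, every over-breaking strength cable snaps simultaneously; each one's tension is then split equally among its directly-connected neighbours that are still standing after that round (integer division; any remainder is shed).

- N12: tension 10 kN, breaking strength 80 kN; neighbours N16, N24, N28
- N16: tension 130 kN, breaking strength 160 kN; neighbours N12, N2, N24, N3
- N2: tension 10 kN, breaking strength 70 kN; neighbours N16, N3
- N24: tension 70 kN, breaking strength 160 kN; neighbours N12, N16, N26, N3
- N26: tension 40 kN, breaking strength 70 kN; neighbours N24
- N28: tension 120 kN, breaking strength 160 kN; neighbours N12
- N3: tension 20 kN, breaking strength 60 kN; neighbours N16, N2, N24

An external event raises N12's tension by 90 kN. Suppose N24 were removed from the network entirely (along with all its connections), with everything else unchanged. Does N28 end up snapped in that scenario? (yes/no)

yes

With N24 removed:
Round 1 — N12 at 100 > 80. N12 snaps.
  N12 sheds 100 kN to N16, N28: 50 each.
    N16: 130+50 = 180 > 160
    N28: 120+50 = 170 > 160
Round 2 — N16, N28 snap.
  N16 sheds 180 kN to N2, N3: 90 each.
    N2: 10+90 = 100 > 70
    N3: 20+90 = 110 > 60
  N28 sheds 170 kN: no online neighbours, lost.
Round 3 — N2, N3 snap.
  N2 sheds 100 kN: no online neighbours, lost.
  N3 sheds 110 kN: no online neighbours, lost.
No further breaks.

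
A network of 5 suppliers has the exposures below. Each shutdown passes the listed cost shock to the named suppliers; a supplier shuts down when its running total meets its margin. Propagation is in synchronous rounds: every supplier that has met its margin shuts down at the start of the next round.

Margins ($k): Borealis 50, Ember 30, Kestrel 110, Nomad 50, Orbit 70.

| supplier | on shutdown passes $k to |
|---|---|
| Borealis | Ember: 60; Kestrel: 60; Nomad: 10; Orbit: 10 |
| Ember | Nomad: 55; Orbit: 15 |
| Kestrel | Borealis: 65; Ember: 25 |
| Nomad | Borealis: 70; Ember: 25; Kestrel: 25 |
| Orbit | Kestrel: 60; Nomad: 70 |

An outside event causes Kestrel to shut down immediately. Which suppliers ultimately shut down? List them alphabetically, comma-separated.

Round 1 — Kestrel shuts down (initial).
  Borealis: +65 → 65 ≥ 50
  Ember: +25 → 25 < 30
Round 2 — Borealis shuts down.
  Ember: +60 → 85 ≥ 30
  Nomad: +10 → 10 < 50
  Orbit: +10 → 10 < 70
Round 3 — Ember shuts down.
  Nomad: +55 → 65 ≥ 50
  Orbit: +15 → 25 < 70
Round 4 — Nomad shuts down.
No further shutdowns.

Borealis, Ember, Kestrel, Nomad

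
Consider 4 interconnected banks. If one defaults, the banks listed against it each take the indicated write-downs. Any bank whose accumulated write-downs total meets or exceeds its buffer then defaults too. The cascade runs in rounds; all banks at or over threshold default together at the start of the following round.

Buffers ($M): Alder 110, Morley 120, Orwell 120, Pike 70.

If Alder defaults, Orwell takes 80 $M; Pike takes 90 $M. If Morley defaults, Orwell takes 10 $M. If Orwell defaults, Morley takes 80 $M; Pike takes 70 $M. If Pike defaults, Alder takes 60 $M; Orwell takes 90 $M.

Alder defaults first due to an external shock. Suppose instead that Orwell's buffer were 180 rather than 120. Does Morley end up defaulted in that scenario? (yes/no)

With Orwell's buffer at 180:
Round 1 — Alder defaults (initial).
  Orwell: +80 → 80 < 180
  Pike: +90 → 90 ≥ 70
Round 2 — Pike defaults.
  Orwell: +90 → 170 < 180
No further defaults.

no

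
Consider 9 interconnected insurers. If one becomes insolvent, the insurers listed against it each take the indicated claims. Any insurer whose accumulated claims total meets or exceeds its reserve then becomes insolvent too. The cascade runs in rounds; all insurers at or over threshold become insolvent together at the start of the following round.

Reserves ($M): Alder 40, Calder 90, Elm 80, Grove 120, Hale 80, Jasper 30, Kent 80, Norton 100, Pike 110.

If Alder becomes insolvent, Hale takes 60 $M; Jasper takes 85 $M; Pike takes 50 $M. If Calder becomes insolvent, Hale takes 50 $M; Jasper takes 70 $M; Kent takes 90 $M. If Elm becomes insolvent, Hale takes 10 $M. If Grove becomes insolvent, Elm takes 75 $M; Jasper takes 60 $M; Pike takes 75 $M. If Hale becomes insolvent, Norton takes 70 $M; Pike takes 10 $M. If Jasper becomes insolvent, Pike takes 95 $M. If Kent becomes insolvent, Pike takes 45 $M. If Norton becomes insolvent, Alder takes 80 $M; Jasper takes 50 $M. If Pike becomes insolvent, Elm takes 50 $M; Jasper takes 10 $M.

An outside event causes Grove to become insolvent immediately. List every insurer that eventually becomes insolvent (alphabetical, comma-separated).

Round 1 — Grove becomes insolvent (initial).
  Elm: +75 → 75 < 80
  Jasper: +60 → 60 ≥ 30
  Pike: +75 → 75 < 110
Round 2 — Jasper becomes insolvent.
  Pike: +95 → 170 ≥ 110
Round 3 — Pike becomes insolvent.
  Elm: +50 → 125 ≥ 80
Round 4 — Elm becomes insolvent.
  Hale: +10 → 10 < 80
No further insolvencies.

Elm, Grove, Jasper, Pike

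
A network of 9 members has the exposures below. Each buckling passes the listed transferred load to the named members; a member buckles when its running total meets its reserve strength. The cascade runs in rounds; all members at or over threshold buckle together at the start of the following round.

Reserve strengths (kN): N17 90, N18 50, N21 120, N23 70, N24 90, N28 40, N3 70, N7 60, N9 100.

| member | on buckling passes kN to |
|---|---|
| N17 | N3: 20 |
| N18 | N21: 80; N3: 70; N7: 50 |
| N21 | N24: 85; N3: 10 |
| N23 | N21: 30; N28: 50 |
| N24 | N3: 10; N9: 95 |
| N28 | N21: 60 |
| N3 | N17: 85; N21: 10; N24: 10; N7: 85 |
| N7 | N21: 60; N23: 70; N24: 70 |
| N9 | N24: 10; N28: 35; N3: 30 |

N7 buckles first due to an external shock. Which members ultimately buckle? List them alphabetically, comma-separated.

N21, N23, N24, N28, N7

Round 1 — N7 buckles (initial).
  N21: +60 → 60 < 120
  N23: +70 → 70 ≥ 70
  N24: +70 → 70 < 90
Round 2 — N23 buckles.
  N21: +30 → 90 < 120
  N28: +50 → 50 ≥ 40
Round 3 — N28 buckles.
  N21: +60 → 150 ≥ 120
Round 4 — N21 buckles.
  N24: +85 → 155 ≥ 90
  N3: +10 → 10 < 70
Round 5 — N24 buckles.
  N3: +10 → 20 < 70
  N9: +95 → 95 < 100
No further bucklings.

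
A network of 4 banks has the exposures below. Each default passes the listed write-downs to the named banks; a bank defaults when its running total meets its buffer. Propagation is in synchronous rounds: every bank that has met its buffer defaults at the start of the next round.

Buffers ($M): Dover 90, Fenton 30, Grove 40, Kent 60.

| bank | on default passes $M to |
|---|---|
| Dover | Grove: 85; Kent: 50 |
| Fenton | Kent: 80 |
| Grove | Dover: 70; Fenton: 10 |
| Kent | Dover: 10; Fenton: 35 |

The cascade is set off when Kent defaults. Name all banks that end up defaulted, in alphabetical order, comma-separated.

Fenton, Kent

Round 1 — Kent defaults (initial).
  Dover: +10 → 10 < 90
  Fenton: +35 → 35 ≥ 30
Round 2 — Fenton defaults.
No further defaults.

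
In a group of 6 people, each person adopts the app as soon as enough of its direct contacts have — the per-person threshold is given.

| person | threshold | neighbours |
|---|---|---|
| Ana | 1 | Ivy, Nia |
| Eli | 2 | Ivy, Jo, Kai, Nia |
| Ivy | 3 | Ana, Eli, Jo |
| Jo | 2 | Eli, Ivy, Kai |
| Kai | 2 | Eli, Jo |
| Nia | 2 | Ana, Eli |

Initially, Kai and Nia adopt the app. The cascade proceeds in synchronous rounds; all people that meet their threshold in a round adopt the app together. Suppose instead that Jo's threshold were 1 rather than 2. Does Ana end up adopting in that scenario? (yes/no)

With Jo's threshold at 1:
Round 1 — Kai, Nia adopt the app (initial).
Round 2 — checking thresholds:
  Ana: 1 of 2 neighbours ≥ 1, adopts the app.
  Eli: 2 of 4 neighbours ≥ 2, adopts the app.
  Jo: 1 of 3 neighbours ≥ 1, adopts the app.
Round 3 — checking thresholds:
  Ivy: 3 of 3 neighbours ≥ 3, adopts the app.
Round 4 — no new adoptions; cascade stops.

yes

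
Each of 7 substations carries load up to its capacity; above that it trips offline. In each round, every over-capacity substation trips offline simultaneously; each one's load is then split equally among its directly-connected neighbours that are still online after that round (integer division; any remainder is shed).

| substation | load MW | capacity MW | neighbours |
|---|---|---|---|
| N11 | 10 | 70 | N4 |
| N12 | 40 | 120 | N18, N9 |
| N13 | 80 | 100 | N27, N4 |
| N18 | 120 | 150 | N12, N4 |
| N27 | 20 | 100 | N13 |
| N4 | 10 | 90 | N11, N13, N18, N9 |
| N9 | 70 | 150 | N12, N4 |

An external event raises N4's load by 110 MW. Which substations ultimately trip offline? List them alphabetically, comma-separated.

Round 1 — N4 at 120 > 90. N4 trips offline.
  N4 sheds 120 MW to N11, N13, N18, N9: 30 each.
    N11: 10+30 = 40 ≤ 70
    N13: 80+30 = 110 > 100
    N18: 120+30 = 150 ≤ 150
    N9: 70+30 = 100 ≤ 150
Round 2 — N13 trips offline.
  N13 sheds 110 MW to N27: 110 each.
    N27: 20+110 = 130 > 100
Round 3 — N27 trips offline.
  N27 sheds 130 MW: no online neighbours, lost.
No further trips.

N13, N27, N4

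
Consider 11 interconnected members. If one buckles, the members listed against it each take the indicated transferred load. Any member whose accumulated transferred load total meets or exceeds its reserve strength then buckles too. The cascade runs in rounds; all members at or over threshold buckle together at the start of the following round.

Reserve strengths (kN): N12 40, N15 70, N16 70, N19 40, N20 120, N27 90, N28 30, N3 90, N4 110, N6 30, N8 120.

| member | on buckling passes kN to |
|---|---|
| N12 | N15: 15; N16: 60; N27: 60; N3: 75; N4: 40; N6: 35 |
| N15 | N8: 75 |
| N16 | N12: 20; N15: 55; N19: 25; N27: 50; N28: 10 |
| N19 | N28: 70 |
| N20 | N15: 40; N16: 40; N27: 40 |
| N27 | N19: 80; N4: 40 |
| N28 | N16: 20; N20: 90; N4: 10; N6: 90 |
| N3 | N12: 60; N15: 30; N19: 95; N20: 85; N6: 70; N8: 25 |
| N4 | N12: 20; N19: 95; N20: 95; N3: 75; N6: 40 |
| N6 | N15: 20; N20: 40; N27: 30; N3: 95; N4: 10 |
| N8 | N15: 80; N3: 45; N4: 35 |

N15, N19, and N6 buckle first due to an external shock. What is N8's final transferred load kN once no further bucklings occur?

Round 1 — N15, N19, N6 buckle (initial).
  N20: +40 → 40 < 120
  N27: +30 → 30 < 90
  N28: +70 → 70 ≥ 30
  N3: +95 → 95 ≥ 90
  N4: +10 → 10 < 110
  N8: +75 → 75 < 120
Round 2 — N28, N3 buckle.
  N12: +60 → 60 ≥ 40
  N16: +20 → 20 < 70
  N20: +90+85 → 215 ≥ 120
  N4: +10 → 20 < 110
  N8: +25 → 100 < 120
Round 3 — N12, N20 buckle.
  N16: +60+40 → 120 ≥ 70
  N27: +60+40 → 130 ≥ 90
  N4: +40 → 60 < 110
Round 4 — N16, N27 buckle.
  N4: +40 → 100 < 110
No further bucklings.

100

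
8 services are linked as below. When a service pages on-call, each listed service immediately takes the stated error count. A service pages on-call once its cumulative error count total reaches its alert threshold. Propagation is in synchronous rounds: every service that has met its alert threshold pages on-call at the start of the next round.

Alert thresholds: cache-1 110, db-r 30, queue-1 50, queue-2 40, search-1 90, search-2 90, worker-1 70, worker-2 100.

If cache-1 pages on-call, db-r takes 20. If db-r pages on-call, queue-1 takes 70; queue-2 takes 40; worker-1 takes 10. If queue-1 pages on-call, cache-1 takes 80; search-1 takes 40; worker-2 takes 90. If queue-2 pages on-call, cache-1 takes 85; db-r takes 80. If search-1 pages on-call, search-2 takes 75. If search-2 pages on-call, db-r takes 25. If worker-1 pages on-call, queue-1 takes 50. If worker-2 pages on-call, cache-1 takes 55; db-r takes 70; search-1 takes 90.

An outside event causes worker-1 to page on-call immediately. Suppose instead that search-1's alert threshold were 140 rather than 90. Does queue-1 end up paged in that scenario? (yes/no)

yes

With search-1's alert threshold at 140:
Round 1 — worker-1 pages on-call (initial).
  queue-1: +50 → 50 ≥ 50
Round 2 — queue-1 pages on-call.
  cache-1: +80 → 80 < 110
  search-1: +40 → 40 < 140
  worker-2: +90 → 90 < 100
No further pages.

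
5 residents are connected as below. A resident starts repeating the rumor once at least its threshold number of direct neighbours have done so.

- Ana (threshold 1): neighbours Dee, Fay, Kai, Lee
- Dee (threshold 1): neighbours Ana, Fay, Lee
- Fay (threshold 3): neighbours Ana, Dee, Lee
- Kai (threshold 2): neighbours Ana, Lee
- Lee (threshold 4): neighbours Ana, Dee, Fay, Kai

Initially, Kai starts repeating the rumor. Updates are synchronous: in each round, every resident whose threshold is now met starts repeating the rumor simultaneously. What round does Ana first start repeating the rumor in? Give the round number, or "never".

Round 1 — Kai starts repeating the rumor (initial).
Round 2 — checking thresholds:
  Ana: 1 of 4 neighbours ≥ 1, starts repeating the rumor.
  Lee: 1 of 4 neighbours < 4, below threshold.
Round 3 — checking thresholds:
  Dee: 1 of 3 neighbours ≥ 1, starts repeating the rumor.
  Fay: 1 of 3 neighbours < 3, below threshold.
  Lee: 2 of 4 neighbours < 4, below threshold.
Round 4 — no new spreads; cascade stops.

2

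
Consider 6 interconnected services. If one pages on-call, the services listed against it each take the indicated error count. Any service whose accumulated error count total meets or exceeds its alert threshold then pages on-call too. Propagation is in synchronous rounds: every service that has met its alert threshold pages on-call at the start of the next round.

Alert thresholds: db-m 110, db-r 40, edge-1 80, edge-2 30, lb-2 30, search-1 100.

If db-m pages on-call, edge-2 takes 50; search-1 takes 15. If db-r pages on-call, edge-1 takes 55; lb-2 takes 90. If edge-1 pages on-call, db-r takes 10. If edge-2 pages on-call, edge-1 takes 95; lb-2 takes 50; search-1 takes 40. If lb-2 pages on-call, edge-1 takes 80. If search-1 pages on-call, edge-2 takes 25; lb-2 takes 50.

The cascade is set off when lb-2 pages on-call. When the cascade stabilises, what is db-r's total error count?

10

Round 1 — lb-2 pages on-call (initial).
  edge-1: +80 → 80 ≥ 80
Round 2 — edge-1 pages on-call.
  db-r: +10 → 10 < 40
No further pages.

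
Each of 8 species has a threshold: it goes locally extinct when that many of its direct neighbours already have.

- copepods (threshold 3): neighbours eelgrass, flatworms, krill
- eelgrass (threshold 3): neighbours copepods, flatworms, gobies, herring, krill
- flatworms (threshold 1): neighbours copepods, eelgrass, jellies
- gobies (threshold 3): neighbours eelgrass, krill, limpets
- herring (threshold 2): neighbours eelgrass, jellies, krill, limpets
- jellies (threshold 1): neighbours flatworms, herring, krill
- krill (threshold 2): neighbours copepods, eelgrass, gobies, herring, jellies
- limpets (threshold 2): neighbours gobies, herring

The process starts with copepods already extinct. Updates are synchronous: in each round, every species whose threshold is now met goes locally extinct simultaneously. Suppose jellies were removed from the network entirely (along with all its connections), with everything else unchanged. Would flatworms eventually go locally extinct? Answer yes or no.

With jellies removed:
Round 1 — copepods goes locally extinct (initial).
Round 2 — checking thresholds:
  eelgrass: 1 of 5 neighbours < 3, holds.
  flatworms: 1 of 2 neighbours ≥ 1, goes locally extinct.
  krill: 1 of 4 neighbours < 2, holds.
Round 3 — no new extinctions; cascade stops.

yes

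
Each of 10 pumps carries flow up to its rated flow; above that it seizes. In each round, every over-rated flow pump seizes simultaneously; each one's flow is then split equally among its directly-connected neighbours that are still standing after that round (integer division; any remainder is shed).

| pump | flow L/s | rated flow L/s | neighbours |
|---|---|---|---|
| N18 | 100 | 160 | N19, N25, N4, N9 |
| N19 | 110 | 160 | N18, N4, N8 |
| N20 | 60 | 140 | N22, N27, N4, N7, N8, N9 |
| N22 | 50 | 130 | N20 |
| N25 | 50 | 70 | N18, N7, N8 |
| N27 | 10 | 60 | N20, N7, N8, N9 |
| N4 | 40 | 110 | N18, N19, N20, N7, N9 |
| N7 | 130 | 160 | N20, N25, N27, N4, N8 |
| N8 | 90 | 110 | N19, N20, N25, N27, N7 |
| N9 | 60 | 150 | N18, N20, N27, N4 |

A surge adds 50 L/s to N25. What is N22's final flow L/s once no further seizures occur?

Round 1 — N25 at 100 > 70. N25 seizes.
  N25 sheds 100 L/s to N18, N7, N8: 33 each (1 lost).
    N18: 100+33 = 133 ≤ 160
    N7: 130+33 = 163 > 160
    N8: 90+33 = 123 > 110
Round 2 — N7, N8 seize.
  N7 sheds 163 L/s to N20, N27, N4: 54 each (1 lost).
    N20: 60+54 = 114 ≤ 140
    N27: 10+54 = 64 > 60
    N4: 40+54 = 94 ≤ 110
  N8 sheds 123 L/s to N19, N20, N27: 41 each.
    N19: 110+41 = 151 ≤ 160
    N20: 114+41 = 155 > 140
    N27: 64+41 = 105 > 60
Round 3 — N20, N27 seize.
  N20 sheds 155 L/s to N22, N4, N9: 51 each (2 lost).
    N22: 50+51 = 101 ≤ 130
    N4: 94+51 = 145 > 110
    N9: 60+51 = 111 ≤ 150
  N27 sheds 105 L/s to N9: 105 each.
    N9: 111+105 = 216 > 150
Round 4 — N4, N9 seize.
  N4 sheds 145 L/s to N18, N19: 72 each (1 lost).
    N18: 133+72 = 205 > 160
    N19: 151+72 = 223 > 160
  N9 sheds 216 L/s to N18: 216 each.
    N18: 205+216 = 421 > 160
Round 5 — N18, N19 seize.
  N18 sheds 421 L/s: no online neighbours, lost.
  N19 sheds 223 L/s: no online neighbours, lost.
No further seizures.

101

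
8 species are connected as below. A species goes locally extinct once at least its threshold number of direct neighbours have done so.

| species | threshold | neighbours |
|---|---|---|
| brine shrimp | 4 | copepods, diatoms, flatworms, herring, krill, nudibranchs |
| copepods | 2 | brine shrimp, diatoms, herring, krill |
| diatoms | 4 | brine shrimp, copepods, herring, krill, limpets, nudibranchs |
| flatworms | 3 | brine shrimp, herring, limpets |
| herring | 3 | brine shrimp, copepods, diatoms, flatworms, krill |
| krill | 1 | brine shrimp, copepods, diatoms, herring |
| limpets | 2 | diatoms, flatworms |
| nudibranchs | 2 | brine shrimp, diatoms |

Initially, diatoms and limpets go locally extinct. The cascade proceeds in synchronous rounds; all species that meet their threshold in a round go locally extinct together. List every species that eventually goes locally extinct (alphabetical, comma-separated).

brine shrimp, copepods, diatoms, flatworms, herring, krill, limpets, nudibranchs

Round 1 — diatoms, limpets go locally extinct (initial).
Round 2 — checking thresholds:
  brine shrimp: 1 of 6 neighbours < 4, not yet.
  copepods: 1 of 4 neighbours < 2, not yet.
  flatworms: 1 of 3 neighbours < 3, not yet.
  herring: 1 of 5 neighbours < 3, not yet.
  krill: 1 of 4 neighbours ≥ 1, goes locally extinct.
  nudibranchs: 1 of 2 neighbours < 2, not yet.
Round 3 — checking thresholds:
  brine shrimp: 2 of 6 neighbours < 4, not yet.
  copepods: 2 of 4 neighbours ≥ 2, goes locally extinct.
  flatworms: 1 of 3 neighbours < 3, not yet.
  herring: 2 of 5 neighbours < 3, not yet.
  nudibranchs: 1 of 2 neighbours < 2, not yet.
Round 4 — checking thresholds:
  brine shrimp: 3 of 6 neighbours < 4, not yet.
  flatworms: 1 of 3 neighbours < 3, not yet.
  herring: 3 of 5 neighbours ≥ 3, goes locally extinct.
  nudibranchs: 1 of 2 neighbours < 2, not yet.
Round 5 — checking thresholds:
  brine shrimp: 4 of 6 neighbours ≥ 4, goes locally extinct.
  flatworms: 2 of 3 neighbours < 3, not yet.
  nudibranchs: 1 of 2 neighbours < 2, not yet.
Round 6 — checking thresholds:
  flatworms: 3 of 3 neighbours ≥ 3, goes locally extinct.
  nudibranchs: 2 of 2 neighbours ≥ 2, goes locally extinct.
Round 7 — no new extinctions; cascade stops.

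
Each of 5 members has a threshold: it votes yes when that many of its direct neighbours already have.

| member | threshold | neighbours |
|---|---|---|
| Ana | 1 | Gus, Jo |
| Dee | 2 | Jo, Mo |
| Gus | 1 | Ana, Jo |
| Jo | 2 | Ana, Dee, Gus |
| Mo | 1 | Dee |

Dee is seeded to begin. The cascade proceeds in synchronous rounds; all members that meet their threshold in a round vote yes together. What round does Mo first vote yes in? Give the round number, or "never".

2

Round 1 — Dee votes yes (initial).
Round 2 — checking thresholds:
  Jo: 1 of 3 neighbours < 2, not yet.
  Mo: 1 of 1 neighbours ≥ 1, votes yes.
Round 3 — no new yes votes; cascade stops.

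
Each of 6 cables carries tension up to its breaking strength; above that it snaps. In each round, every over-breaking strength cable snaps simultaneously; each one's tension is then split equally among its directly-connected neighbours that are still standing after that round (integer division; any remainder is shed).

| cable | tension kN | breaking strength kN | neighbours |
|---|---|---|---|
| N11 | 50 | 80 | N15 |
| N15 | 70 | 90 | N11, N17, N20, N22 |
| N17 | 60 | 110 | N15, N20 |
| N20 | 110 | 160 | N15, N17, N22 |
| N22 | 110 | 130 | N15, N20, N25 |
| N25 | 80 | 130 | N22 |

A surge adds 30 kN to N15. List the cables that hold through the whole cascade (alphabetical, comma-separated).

N11

Round 1 — N15 at 100 > 90. N15 snaps.
  N15 sheds 100 kN to N11, N17, N20, N22: 25 each.
    N11: 50+25 = 75 ≤ 80
    N17: 60+25 = 85 ≤ 110
    N20: 110+25 = 135 ≤ 160
    N22: 110+25 = 135 > 130
Round 2 — N22 snaps.
  N22 sheds 135 kN to N20, N25: 67 each (1 lost).
    N20: 135+67 = 202 > 160
    N25: 80+67 = 147 > 130
Round 3 — N20, N25 snap.
  N20 sheds 202 kN to N17: 202 each.
    N17: 85+202 = 287 > 110
  N25 sheds 147 kN: no online neighbours, lost.
Round 4 — N17 snaps.
  N17 sheds 287 kN: no online neighbours, lost.
No further breaks.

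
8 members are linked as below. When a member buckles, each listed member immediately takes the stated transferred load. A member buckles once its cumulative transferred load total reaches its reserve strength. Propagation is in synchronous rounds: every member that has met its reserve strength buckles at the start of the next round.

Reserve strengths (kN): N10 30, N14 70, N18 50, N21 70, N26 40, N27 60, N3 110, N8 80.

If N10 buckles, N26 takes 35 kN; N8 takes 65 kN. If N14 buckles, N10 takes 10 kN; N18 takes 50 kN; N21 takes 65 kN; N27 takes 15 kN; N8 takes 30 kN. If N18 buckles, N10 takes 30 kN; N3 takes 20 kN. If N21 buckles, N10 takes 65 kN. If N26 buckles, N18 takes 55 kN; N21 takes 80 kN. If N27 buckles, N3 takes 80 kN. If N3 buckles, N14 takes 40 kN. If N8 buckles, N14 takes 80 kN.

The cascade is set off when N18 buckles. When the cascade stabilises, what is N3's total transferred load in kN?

20

Round 1 — N18 buckles (initial).
  N10: +30 → 30 ≥ 30
  N3: +20 → 20 < 110
Round 2 — N10 buckles.
  N26: +35 → 35 < 40
  N8: +65 → 65 < 80
No further bucklings.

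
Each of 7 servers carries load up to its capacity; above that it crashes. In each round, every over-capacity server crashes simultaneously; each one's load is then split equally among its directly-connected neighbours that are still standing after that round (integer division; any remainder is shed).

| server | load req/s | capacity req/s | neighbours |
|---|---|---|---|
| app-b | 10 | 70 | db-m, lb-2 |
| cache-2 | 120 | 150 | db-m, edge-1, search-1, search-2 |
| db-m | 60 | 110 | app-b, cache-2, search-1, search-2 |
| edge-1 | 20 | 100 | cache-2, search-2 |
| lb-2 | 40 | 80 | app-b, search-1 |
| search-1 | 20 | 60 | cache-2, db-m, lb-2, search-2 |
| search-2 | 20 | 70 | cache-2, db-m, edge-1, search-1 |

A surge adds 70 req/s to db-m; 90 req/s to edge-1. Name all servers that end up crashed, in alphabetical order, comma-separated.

Round 1 — db-m at 130 > 110; edge-1 at 110 > 100. db-m, edge-1 crash.
  db-m sheds 130 req/s to app-b, cache-2, search-1, search-2: 32 each (2 lost).
    app-b: 10+32 = 42 ≤ 70
    cache-2: 120+32 = 152 > 150
    search-1: 20+32 = 52 ≤ 60
    search-2: 20+32 = 52 ≤ 70
  edge-1 sheds 110 req/s to cache-2, search-2: 55 each.
    cache-2: 152+55 = 207 > 150
    search-2: 52+55 = 107 > 70
Round 2 — cache-2, search-2 crash.
  cache-2 sheds 207 req/s to search-1: 207 each.
    search-1: 52+207 = 259 > 60
  search-2 sheds 107 req/s to search-1: 107 each.
    search-1: 259+107 = 366 > 60
Round 3 — search-1 crashes.
  search-1 sheds 366 req/s to lb-2: 366 each.
    lb-2: 40+366 = 406 > 80
Round 4 — lb-2 crashes.
  lb-2 sheds 406 req/s to app-b: 406 each.
    app-b: 42+406 = 448 > 70
Round 5 — app-b crashes.
  app-b sheds 448 req/s: no online neighbours, lost.
No further crashes.

app-b, cache-2, db-m, edge-1, lb-2, search-1, search-2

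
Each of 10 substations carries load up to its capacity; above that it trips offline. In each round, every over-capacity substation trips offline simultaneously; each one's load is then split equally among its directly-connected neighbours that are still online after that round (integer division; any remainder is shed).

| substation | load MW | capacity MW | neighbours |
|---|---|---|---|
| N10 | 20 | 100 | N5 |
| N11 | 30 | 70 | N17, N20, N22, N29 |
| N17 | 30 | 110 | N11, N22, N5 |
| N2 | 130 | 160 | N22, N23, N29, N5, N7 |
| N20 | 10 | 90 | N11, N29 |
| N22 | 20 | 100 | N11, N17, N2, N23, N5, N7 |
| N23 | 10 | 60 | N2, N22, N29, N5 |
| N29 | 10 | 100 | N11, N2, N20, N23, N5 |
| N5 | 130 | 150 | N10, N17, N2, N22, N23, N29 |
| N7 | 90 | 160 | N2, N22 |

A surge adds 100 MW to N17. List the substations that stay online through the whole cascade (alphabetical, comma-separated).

N10

Round 1 — N17 at 130 > 110. N17 trips offline.
  N17 sheds 130 MW to N11, N22, N5: 43 each (1 lost).
    N11: 30+43 = 73 > 70
    N22: 20+43 = 63 ≤ 100
    N5: 130+43 = 173 > 150
Round 2 — N11, N5 trip offline.
  N11 sheds 73 MW to N20, N22, N29: 24 each (1 lost).
    N20: 10+24 = 34 ≤ 90
    N22: 63+24 = 87 ≤ 100
    N29: 10+24 = 34 ≤ 100
  N5 sheds 173 MW to N10, N2, N22, N23, N29: 34 each (3 lost).
    N10: 20+34 = 54 ≤ 100
    N2: 130+34 = 164 > 160
    N22: 87+34 = 121 > 100
    N23: 10+34 = 44 ≤ 60
    N29: 34+34 = 68 ≤ 100
Round 3 — N2, N22 trip offline.
  N2 sheds 164 MW to N23, N29, N7: 54 each (2 lost).
    N23: 44+54 = 98 > 60
    N29: 68+54 = 122 > 100
    N7: 90+54 = 144 ≤ 160
  N22 sheds 121 MW to N23, N7: 60 each (1 lost).
    N23: 98+60 = 158 > 60
    N7: 144+60 = 204 > 160
Round 4 — N23, N29, N7 trip offline.
  N23 sheds 158 MW: no online neighbours, lost.
  N29 sheds 122 MW to N20: 122 each.
    N20: 34+122 = 156 > 90
  N7 sheds 204 MW: no online neighbours, lost.
Round 5 — N20 trips offline.
  N20 sheds 156 MW: no online neighbours, lost.
No further trips.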